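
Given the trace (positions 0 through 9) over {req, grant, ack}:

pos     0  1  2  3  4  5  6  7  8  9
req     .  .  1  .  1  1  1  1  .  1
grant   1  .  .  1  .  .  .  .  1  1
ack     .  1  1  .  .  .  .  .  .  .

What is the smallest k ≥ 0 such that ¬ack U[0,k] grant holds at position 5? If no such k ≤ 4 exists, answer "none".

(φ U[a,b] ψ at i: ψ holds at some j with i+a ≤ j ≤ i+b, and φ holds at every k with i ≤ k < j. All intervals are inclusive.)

Need earliest j ≥ 5 with grant, and ¬ack at every k in [5,j-1].
  j=5: rhs fails.
  j=6: rhs fails.
  j=7: rhs fails.
  j=8: rhs holds; lhs holds on [5,7]. k = 3.

3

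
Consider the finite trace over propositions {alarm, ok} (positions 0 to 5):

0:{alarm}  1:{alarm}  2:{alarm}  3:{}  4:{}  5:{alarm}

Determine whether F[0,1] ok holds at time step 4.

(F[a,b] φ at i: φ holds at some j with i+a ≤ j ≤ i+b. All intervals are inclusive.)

Check ok at each j in [4,5]:
  j=4: false
  j=5: false
No position in the window satisfies it → formula fails.

No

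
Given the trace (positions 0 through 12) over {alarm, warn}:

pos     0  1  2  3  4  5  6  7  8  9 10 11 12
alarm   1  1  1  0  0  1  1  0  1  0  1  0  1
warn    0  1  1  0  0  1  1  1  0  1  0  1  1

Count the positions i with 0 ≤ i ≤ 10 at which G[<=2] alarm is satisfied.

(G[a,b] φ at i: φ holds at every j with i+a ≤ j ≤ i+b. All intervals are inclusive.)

1

Evaluate at each i in [0,10]:
  i=0: ✓ (all of [0,2])
  i=1: ✗ (fails at j=3)
  i=2: ✗ (fails at j=3)
  i=3: ✗ (fails at j=3)
  i=4: ✗ (fails at j=4)
  i=5: ✗ (fails at j=7)
  i=6: ✗ (fails at j=7)
  i=7: ✗ (fails at j=7)
  i=8: ✗ (fails at j=9)
  i=9: ✗ (fails at j=9)
  i=10: ✗ (fails at j=11)
Positions where it holds: {0} → 1.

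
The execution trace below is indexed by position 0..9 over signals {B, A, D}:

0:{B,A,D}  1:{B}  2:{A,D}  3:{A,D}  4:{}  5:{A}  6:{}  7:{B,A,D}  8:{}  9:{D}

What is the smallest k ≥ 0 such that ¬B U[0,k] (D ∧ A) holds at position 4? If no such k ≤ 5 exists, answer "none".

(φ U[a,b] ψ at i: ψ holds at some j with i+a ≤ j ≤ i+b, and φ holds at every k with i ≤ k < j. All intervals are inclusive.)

Need earliest j ≥ 4 with (D ∧ A), and ¬B at every k in [4,j-1].
  j=4: rhs fails.
  j=5: rhs fails.
  j=6: rhs fails.
  j=7: rhs holds; lhs holds on [4,6]. k = 3.

3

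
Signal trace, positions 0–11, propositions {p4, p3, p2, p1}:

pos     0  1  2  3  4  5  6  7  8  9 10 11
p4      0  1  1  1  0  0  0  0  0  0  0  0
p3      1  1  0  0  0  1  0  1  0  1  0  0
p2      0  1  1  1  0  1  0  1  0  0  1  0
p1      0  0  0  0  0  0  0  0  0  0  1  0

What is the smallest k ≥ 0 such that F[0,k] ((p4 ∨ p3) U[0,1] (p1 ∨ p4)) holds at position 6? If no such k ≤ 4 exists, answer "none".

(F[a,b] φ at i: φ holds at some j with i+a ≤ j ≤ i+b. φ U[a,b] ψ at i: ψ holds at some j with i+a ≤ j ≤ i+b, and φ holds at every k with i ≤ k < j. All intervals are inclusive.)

Scan j = 6,7,… for ((p4 ∨ p3) U[0,1] (p1 ∨ p4)):
  j=6: fails
  j=7: fails
  j=8: fails
  j=9: holds
First hit at j=9, so smallest k = 9-6 = 3.

3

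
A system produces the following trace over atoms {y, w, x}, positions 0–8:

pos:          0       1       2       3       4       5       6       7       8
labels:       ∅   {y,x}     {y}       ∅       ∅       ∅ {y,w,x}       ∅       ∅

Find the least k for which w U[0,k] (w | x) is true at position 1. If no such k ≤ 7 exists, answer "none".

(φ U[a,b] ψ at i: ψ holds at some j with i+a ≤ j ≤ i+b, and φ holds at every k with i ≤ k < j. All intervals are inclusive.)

0

Need earliest j ≥ 1 with (w | x), and w at every k in [1,j-1].
  j=1: rhs holds (empty prefix). k = 0.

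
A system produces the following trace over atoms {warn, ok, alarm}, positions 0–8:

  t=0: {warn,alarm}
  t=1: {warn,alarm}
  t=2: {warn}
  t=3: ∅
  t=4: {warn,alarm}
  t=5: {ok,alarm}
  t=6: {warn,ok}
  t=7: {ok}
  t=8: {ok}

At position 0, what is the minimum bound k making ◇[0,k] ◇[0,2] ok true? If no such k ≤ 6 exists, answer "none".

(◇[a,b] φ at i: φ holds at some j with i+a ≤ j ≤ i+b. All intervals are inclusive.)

3

Scan j = 0,1,… for ◇[0,2] ok:
  j=0: fails
  j=1: fails
  j=2: fails
  j=3: holds
First hit at j=3, so smallest k = 3-0 = 3.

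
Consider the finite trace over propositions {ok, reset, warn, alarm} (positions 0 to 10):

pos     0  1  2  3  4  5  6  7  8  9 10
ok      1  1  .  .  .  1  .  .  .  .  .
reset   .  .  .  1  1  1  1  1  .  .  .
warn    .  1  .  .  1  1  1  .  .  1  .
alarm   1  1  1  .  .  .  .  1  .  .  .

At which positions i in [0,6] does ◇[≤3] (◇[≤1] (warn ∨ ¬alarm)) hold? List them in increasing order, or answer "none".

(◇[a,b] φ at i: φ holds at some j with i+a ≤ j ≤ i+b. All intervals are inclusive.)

Evaluate at each i in [0,6]:
  i=0: ✓ (witness j=0)
  i=1: ✓ (witness j=1)
  i=2: ✓ (witness j=2)
  i=3: ✓ (witness j=3)
  i=4: ✓ (witness j=4)
  i=5: ✓ (witness j=5)
  i=6: ✓ (witness j=6)

0, 1, 2, 3, 4, 5, 6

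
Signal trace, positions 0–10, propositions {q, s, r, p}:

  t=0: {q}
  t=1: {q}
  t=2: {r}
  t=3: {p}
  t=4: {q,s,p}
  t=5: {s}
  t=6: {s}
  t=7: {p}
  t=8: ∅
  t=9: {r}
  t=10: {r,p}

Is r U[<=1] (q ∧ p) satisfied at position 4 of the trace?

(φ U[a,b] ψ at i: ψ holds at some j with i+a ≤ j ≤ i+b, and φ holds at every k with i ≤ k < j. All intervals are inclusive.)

Need some j in [4,5] with (q ∧ p), and r at every k in [4,j-1].
  j=4: (q ∧ p) holds; no prefix to check → satisfied.

Yes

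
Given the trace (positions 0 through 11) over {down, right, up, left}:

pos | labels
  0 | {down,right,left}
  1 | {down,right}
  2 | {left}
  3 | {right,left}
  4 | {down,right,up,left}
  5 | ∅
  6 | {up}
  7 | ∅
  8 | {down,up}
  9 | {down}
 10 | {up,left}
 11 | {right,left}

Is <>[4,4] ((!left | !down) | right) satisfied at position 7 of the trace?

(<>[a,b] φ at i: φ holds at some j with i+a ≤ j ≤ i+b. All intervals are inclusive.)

Check ((!left | !down) | right) at each j in [11,11]:
  j=11: true
Found at j=11 → formula holds.

Holds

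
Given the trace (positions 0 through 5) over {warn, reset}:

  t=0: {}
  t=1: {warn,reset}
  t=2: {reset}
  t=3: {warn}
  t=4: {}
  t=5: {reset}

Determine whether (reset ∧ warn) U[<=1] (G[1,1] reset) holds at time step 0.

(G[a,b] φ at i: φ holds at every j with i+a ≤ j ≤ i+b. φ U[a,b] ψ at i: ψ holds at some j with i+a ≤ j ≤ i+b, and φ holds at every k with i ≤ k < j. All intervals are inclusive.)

Need some j in [0,1] with G[1,1] reset, and (reset ∧ warn) at every k in [0,j-1].
  j=0: G[1,1] reset holds; no prefix to check → satisfied.

True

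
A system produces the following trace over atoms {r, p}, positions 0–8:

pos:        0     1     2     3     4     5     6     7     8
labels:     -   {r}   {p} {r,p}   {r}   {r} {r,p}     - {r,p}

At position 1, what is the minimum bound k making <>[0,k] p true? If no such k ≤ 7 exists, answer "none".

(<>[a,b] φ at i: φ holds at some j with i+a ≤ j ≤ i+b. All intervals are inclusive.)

1

Scan j = 1,2,… for p:
  j=1: fails
  j=2: holds
First hit at j=2, so smallest k = 2-1 = 1.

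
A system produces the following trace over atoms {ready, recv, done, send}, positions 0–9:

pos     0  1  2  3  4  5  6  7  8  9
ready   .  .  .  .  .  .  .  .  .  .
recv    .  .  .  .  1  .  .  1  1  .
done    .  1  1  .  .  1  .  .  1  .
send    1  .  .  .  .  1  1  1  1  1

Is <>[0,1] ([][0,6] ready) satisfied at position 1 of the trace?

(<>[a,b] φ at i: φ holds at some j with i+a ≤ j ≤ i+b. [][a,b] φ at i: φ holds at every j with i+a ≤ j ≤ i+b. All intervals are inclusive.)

Check [][0,6] ready at each j in [1,2]:
  j=1: fails at 1
  j=2: fails at 2
No position in the window satisfies it → formula fails.

False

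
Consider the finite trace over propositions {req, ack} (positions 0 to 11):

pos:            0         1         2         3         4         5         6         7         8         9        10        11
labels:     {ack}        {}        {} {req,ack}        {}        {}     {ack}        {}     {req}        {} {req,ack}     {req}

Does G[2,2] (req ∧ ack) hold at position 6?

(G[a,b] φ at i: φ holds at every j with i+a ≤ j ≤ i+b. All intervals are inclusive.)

False

Check (req ∧ ack) at every j in [8,8]:
  j=8: false
Fails at j=8 → formula fails.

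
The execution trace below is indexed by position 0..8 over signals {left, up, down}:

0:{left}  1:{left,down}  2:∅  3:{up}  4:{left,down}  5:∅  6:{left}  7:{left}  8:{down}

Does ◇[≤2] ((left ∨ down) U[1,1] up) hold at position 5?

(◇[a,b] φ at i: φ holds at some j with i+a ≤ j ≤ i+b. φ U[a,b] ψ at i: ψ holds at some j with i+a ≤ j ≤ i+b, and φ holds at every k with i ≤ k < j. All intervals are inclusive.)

False

Check ((left ∨ down) U[1,1] up) at each j in [5,7]:
  j=5: fails
  j=6: fails
  j=7: fails
No position in the window satisfies it → formula fails.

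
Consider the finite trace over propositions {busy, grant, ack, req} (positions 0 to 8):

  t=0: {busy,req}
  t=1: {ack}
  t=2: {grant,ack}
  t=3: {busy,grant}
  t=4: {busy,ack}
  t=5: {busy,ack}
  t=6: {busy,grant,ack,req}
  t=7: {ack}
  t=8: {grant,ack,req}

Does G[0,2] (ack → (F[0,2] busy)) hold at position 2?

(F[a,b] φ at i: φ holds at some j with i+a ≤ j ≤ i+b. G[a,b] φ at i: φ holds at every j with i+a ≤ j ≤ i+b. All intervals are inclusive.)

True

Check (ack → (F[0,2] busy)) at every j in [2,4]:
  j=2: antecedent true; consequent holds (witness at 3) → ✓
  j=3: antecedent false → ✓
  j=4: antecedent true; consequent holds (witness at 4) → ✓
All positions satisfy it → formula holds.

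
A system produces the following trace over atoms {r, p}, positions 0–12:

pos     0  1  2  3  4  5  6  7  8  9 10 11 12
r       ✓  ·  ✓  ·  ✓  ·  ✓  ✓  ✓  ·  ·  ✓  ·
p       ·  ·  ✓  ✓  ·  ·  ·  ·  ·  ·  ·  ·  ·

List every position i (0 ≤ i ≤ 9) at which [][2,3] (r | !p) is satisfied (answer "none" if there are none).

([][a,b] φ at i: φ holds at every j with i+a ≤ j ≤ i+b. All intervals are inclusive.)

Evaluate at each i in [0,9]:
  i=0: ✗ (fails at j=3)
  i=1: ✗ (fails at j=3)
  i=2: ✓ (all of [4,5])
  i=3: ✓ (all of [5,6])
  i=4: ✓ (all of [6,7])
  i=5: ✓ (all of [7,8])
  i=6: ✓ (all of [8,9])
  i=7: ✓ (all of [9,10])
  i=8: ✓ (all of [10,11])
  i=9: ✓ (all of [11,12])

2, 3, 4, 5, 6, 7, 8, 9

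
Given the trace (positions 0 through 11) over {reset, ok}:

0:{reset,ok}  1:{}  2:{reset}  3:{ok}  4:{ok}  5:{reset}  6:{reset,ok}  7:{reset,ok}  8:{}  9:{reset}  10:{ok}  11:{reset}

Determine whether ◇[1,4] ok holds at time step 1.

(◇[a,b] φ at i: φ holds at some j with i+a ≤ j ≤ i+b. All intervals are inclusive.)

Holds

Check ok at each j in [2,5]:
  j=2: false
  j=3: true
  j=4: true
  j=5: false
Found at j=3 → formula holds.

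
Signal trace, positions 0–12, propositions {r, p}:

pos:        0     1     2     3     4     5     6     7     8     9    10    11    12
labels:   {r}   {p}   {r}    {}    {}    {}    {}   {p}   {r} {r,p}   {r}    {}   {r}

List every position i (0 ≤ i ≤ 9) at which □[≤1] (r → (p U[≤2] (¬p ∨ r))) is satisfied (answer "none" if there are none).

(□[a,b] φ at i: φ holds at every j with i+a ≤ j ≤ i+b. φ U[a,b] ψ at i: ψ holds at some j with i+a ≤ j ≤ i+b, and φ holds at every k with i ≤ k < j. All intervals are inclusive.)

0, 1, 2, 3, 4, 5, 6, 7, 8, 9

Evaluate at each i in [0,9]:
  i=0: ✓ (all of [0,1])
  i=1: ✓ (all of [1,2])
  i=2: ✓ (all of [2,3])
  i=3: ✓ (all of [3,4])
  i=4: ✓ (all of [4,5])
  i=5: ✓ (all of [5,6])
  i=6: ✓ (all of [6,7])
  i=7: ✓ (all of [7,8])
  i=8: ✓ (all of [8,9])
  i=9: ✓ (all of [9,10])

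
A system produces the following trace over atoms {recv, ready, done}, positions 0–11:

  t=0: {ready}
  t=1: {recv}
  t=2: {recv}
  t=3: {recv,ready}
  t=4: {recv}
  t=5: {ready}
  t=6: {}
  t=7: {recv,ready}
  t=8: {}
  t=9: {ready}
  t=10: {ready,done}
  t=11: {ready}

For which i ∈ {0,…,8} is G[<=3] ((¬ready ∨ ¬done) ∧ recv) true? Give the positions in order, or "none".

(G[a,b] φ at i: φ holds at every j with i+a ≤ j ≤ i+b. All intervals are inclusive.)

Evaluate at each i in [0,8]:
  i=0: ✗ (fails at j=0)
  i=1: ✓ (all of [1,4])
  i=2: ✗ (fails at j=5)
  i=3: ✗ (fails at j=5)
  i=4: ✗ (fails at j=5)
  i=5: ✗ (fails at j=5)
  i=6: ✗ (fails at j=6)
  i=7: ✗ (fails at j=8)
  i=8: ✗ (fails at j=8)

1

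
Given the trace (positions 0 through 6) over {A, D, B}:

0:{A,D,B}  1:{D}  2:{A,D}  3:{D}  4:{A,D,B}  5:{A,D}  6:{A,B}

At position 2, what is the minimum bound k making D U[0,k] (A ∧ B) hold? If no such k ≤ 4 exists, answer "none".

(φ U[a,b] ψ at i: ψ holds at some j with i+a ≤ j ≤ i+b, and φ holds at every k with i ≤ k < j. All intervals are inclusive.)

Need earliest j ≥ 2 with (A ∧ B), and D at every k in [2,j-1].
  j=2: rhs fails.
  j=3: rhs fails.
  j=4: rhs holds; lhs holds on [2,3]. k = 2.

2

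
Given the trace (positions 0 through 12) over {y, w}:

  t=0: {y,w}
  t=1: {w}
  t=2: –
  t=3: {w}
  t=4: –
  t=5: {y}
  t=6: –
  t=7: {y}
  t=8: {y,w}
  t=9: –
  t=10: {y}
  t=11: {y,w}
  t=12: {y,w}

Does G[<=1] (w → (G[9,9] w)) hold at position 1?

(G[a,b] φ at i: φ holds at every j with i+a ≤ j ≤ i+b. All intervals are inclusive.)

Does not hold

Check (w → (G[9,9] w)) at every j in [1,2]:
  j=1: antecedent true; consequent fails at 10 → ✗
  j=2: antecedent false → ✓
Fails at j=1 → formula fails.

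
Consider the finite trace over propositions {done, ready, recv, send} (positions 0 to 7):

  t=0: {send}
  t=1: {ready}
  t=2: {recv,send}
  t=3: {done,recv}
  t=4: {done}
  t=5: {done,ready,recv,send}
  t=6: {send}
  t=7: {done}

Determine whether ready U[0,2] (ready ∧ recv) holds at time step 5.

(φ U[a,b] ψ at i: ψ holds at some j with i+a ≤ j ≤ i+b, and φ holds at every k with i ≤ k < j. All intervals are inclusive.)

True

Need some j in [5,7] with (ready ∧ recv), and ready at every k in [5,j-1].
  j=5: (ready ∧ recv) holds; no prefix to check → satisfied.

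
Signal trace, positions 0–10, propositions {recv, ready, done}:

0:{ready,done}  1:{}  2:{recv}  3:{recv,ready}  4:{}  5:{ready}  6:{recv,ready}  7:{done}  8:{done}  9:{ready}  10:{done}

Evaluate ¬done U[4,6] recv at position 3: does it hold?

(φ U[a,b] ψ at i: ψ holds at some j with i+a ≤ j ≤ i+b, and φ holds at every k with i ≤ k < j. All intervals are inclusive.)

False

Need some j in [7,9] with recv, and ¬done at every k in [3,j-1].
  j=7: recv false.
  j=8: recv false.
  j=9: recv false.
No j in the window works → until fails.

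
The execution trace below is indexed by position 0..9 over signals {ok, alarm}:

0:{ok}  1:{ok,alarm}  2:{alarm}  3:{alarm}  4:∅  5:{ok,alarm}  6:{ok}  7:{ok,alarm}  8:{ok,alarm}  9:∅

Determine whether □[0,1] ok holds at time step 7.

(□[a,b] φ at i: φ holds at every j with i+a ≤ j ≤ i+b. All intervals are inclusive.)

Check ok at every j in [7,8]:
  j=7: true
  j=8: true
All positions satisfy it → formula holds.

Holds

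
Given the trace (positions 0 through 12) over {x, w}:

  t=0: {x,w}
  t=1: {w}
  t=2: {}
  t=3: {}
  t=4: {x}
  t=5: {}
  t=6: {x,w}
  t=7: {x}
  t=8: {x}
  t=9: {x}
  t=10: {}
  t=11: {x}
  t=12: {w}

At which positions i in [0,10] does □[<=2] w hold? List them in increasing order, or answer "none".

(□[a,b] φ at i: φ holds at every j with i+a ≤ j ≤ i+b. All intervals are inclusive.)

Evaluate at each i in [0,10]:
  i=0: ✗ (fails at j=2)
  i=1: ✗ (fails at j=2)
  i=2: ✗ (fails at j=2)
  i=3: ✗ (fails at j=3)
  i=4: ✗ (fails at j=4)
  i=5: ✗ (fails at j=5)
  i=6: ✗ (fails at j=7)
  i=7: ✗ (fails at j=7)
  i=8: ✗ (fails at j=8)
  i=9: ✗ (fails at j=9)
  i=10: ✗ (fails at j=10)

none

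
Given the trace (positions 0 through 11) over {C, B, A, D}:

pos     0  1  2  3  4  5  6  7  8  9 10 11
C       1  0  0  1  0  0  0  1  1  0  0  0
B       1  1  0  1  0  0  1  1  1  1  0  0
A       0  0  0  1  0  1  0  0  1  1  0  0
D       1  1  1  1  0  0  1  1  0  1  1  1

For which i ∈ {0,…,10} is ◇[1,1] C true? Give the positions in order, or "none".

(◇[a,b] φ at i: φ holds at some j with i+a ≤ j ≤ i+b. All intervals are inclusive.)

Evaluate at each i in [0,10]:
  i=0: ✗ (none in [1,1])
  i=1: ✗ (none in [2,2])
  i=2: ✓ (witness j=3)
  i=3: ✗ (none in [4,4])
  i=4: ✗ (none in [5,5])
  i=5: ✗ (none in [6,6])
  i=6: ✓ (witness j=7)
  i=7: ✓ (witness j=8)
  i=8: ✗ (none in [9,9])
  i=9: ✗ (none in [10,10])
  i=10: ✗ (none in [11,11])

2, 6, 7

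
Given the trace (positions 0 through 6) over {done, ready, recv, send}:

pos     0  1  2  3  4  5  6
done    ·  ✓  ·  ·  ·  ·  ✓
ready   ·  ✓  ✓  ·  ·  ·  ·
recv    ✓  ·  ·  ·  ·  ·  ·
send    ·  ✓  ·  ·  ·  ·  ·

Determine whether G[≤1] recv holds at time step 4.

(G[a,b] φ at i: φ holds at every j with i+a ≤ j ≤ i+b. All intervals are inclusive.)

Check recv at every j in [4,5]:
  j=4: false
  j=5: false
Fails at j=4 → formula fails.

No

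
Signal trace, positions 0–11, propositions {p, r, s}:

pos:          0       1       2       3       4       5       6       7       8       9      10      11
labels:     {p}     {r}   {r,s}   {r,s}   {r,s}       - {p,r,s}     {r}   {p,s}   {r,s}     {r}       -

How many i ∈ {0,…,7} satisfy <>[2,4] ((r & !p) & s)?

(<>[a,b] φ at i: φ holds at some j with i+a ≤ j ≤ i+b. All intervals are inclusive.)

6

Evaluate at each i in [0,7]:
  i=0: ✓ (witness j=2)
  i=1: ✓ (witness j=3)
  i=2: ✓ (witness j=4)
  i=3: ✗ (none in [5,7])
  i=4: ✗ (none in [6,8])
  i=5: ✓ (witness j=9)
  i=6: ✓ (witness j=9)
  i=7: ✓ (witness j=9)
Positions where it holds: {0, 1, 2, 5, 6, 7} → 6.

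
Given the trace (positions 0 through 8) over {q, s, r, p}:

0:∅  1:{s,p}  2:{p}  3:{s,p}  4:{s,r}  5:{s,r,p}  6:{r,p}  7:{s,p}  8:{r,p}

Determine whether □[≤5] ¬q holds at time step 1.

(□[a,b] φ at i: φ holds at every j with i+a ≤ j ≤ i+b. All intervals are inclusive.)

True

Check ¬q at every j in [1,6]:
  j=1: true
  j=2: true
  j=3: true
  j=4: true
  j=5: true
  j=6: true
All positions satisfy it → formula holds.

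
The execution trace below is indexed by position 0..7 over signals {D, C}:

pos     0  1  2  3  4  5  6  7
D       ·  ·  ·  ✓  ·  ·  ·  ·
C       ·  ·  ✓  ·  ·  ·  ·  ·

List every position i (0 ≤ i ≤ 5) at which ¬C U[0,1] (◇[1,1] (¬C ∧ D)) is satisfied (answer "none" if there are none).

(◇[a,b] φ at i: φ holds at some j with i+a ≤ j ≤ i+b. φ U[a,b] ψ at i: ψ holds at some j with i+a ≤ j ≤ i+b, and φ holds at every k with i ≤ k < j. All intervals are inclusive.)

1, 2

Evaluate at each i in [0,5]:
  i=0: ✗ (no rhs in [0,1])
  i=1: ✓ (rhs at j=2; lhs holds on [1,1])
  i=2: ✓ (rhs at j=2)
  i=3: ✗ (no rhs in [3,4])
  i=4: ✗ (no rhs in [4,5])
  i=5: ✗ (no rhs in [5,6])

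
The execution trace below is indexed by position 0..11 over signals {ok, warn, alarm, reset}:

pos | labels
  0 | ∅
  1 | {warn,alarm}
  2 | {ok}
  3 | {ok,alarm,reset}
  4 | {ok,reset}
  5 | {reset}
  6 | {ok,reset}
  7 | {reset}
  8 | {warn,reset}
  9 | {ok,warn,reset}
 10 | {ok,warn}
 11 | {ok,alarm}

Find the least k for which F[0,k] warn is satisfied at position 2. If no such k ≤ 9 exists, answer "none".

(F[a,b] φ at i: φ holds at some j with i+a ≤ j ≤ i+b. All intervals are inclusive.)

Scan j = 2,3,… for warn:
  j=2: fails
  j=3: fails
  j=4: fails
  j=5: fails
  j=6: fails
  j=7: fails
  j=8: holds
First hit at j=8, so smallest k = 8-2 = 6.

6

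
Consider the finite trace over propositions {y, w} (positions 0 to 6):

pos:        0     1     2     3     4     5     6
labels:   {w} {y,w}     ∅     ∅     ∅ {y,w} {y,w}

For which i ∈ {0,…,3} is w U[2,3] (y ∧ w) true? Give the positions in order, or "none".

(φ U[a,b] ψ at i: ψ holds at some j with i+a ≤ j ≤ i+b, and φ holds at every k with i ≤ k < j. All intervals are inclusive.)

Evaluate at each i in [0,3]:
  i=0: ✗ (no rhs in [2,3])
  i=1: ✗ (no rhs in [3,4])
  i=2: ✗ (lhs fails at k=2 before rhs at j=5)
  i=3: ✗ (lhs fails at k=3 before rhs at j=5)

none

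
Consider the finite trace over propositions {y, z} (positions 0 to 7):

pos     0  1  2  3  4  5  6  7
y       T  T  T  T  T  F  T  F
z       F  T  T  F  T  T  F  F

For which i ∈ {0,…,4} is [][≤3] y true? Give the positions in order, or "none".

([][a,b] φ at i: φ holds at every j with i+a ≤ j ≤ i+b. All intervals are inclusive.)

Evaluate at each i in [0,4]:
  i=0: ✓ (all of [0,3])
  i=1: ✓ (all of [1,4])
  i=2: ✗ (fails at j=5)
  i=3: ✗ (fails at j=5)
  i=4: ✗ (fails at j=5)

0, 1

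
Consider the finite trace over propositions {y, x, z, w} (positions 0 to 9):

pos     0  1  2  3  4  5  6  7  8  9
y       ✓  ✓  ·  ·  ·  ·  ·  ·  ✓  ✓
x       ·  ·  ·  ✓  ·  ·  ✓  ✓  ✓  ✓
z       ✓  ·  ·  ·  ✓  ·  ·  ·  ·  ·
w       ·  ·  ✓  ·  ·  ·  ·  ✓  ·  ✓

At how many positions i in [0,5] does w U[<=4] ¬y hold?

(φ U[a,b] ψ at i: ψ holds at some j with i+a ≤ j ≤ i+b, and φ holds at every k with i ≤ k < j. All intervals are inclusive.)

4

Evaluate at each i in [0,5]:
  i=0: ✗ (lhs fails at k=0 before rhs at j=2)
  i=1: ✗ (lhs fails at k=1 before rhs at j=2)
  i=2: ✓ (rhs at j=2)
  i=3: ✓ (rhs at j=3)
  i=4: ✓ (rhs at j=4)
  i=5: ✓ (rhs at j=5)
Positions where it holds: {2, 3, 4, 5} → 4.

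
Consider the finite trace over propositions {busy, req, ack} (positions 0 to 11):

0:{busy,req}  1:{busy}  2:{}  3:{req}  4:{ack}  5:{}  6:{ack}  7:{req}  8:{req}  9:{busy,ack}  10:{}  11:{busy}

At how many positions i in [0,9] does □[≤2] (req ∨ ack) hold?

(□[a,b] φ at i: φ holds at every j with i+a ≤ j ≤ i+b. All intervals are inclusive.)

2

Evaluate at each i in [0,9]:
  i=0: ✗ (fails at j=1)
  i=1: ✗ (fails at j=1)
  i=2: ✗ (fails at j=2)
  i=3: ✗ (fails at j=5)
  i=4: ✗ (fails at j=5)
  i=5: ✗ (fails at j=5)
  i=6: ✓ (all of [6,8])
  i=7: ✓ (all of [7,9])
  i=8: ✗ (fails at j=10)
  i=9: ✗ (fails at j=10)
Positions where it holds: {6, 7} → 2.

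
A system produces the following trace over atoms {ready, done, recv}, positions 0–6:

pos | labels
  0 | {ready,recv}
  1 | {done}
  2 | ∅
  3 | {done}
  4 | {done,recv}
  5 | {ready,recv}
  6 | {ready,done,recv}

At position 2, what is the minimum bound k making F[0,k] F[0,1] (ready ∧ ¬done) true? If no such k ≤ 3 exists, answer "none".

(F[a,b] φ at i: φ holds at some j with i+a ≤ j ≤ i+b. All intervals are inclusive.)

2

Scan j = 2,3,… for F[0,1] (ready ∧ ¬done):
  j=2: fails
  j=3: fails
  j=4: holds
First hit at j=4, so smallest k = 4-2 = 2.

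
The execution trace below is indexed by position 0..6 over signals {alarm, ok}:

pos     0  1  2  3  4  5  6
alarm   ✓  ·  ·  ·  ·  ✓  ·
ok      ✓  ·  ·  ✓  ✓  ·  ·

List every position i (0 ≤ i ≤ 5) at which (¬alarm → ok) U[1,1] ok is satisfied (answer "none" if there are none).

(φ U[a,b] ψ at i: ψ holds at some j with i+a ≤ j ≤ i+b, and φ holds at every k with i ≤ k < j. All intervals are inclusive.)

Evaluate at each i in [0,5]:
  i=0: ✗ (no rhs in [1,1])
  i=1: ✗ (no rhs in [2,2])
  i=2: ✗ (lhs fails at k=2 before rhs at j=3)
  i=3: ✓ (rhs at j=4; lhs holds on [3,3])
  i=4: ✗ (no rhs in [5,5])
  i=5: ✗ (no rhs in [6,6])

3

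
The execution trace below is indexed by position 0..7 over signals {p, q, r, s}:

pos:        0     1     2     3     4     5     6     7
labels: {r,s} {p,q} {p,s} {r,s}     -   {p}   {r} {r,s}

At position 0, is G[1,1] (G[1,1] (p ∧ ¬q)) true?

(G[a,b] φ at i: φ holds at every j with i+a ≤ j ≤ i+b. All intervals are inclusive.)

Yes

Check G[1,1] (p ∧ ¬q) at every j in [1,1]:
  j=1: holds on [2,2]
All positions satisfy it → formula holds.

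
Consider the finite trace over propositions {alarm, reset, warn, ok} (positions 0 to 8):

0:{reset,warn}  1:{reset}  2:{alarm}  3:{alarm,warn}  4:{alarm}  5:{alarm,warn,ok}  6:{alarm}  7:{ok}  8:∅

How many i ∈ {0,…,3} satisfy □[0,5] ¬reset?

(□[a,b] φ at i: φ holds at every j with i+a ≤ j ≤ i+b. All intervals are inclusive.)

2

Evaluate at each i in [0,3]:
  i=0: ✗ (fails at j=0)
  i=1: ✗ (fails at j=1)
  i=2: ✓ (all of [2,7])
  i=3: ✓ (all of [3,8])
Positions where it holds: {2, 3} → 2.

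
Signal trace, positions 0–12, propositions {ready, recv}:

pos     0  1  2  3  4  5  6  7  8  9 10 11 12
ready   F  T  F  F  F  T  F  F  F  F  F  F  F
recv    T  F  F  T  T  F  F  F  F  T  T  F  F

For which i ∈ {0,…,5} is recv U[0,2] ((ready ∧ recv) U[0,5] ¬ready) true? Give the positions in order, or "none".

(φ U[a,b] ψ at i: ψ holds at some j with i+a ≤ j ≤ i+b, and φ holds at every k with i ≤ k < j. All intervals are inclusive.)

Evaluate at each i in [0,5]:
  i=0: ✓ (rhs at j=0)
  i=1: ✗ (lhs fails at k=1 before rhs at j=2)
  i=2: ✓ (rhs at j=2)
  i=3: ✓ (rhs at j=3)
  i=4: ✓ (rhs at j=4)
  i=5: ✗ (lhs fails at k=5 before rhs at j=6)

0, 2, 3, 4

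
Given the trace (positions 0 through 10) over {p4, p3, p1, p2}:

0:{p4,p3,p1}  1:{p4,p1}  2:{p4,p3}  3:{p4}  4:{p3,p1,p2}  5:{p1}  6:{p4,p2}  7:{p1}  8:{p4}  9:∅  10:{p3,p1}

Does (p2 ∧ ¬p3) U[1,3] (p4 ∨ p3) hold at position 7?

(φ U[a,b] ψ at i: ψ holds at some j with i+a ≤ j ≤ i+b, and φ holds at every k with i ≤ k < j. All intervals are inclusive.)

False

Need some j in [8,10] with (p4 ∨ p3), and (p2 ∧ ¬p3) at every k in [7,j-1].
  j=8: (p4 ∨ p3) holds, but (p2 ∧ ¬p3) fails at k=7 → not this j.
  j=9: (p4 ∨ p3) false.
  j=10: (p4 ∨ p3) holds, but (p2 ∧ ¬p3) fails at k=7 → not this j.
No j in the window works → until fails.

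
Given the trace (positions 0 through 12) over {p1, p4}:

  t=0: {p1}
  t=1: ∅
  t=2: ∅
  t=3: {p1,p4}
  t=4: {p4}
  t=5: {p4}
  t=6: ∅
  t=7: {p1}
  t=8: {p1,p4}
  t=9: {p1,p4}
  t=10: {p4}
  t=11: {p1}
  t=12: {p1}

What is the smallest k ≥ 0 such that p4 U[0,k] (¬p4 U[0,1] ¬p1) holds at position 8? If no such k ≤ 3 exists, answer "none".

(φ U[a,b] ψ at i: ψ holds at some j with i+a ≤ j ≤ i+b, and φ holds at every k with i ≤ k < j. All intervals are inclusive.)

2

Need earliest j ≥ 8 with (¬p4 U[0,1] ¬p1), and p4 at every k in [8,j-1].
  j=8: rhs fails.
  j=9: rhs fails.
  j=10: rhs holds; lhs holds on [8,9]. k = 2.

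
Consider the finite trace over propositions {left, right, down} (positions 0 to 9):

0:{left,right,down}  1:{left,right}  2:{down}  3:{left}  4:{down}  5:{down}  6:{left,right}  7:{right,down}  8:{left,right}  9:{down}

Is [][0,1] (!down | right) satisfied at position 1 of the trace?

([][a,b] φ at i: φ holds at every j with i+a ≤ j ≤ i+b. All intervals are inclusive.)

Does not hold

Check (!down | right) at every j in [1,2]:
  j=1: true
  j=2: false
Fails at j=2 → formula fails.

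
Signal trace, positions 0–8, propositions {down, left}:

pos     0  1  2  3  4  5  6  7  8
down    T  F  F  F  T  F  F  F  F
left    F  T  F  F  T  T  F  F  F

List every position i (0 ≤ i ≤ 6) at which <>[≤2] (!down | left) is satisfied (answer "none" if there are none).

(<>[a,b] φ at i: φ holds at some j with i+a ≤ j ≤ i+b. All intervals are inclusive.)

Evaluate at each i in [0,6]:
  i=0: ✓ (witness j=1)
  i=1: ✓ (witness j=1)
  i=2: ✓ (witness j=2)
  i=3: ✓ (witness j=3)
  i=4: ✓ (witness j=4)
  i=5: ✓ (witness j=5)
  i=6: ✓ (witness j=6)

0, 1, 2, 3, 4, 5, 6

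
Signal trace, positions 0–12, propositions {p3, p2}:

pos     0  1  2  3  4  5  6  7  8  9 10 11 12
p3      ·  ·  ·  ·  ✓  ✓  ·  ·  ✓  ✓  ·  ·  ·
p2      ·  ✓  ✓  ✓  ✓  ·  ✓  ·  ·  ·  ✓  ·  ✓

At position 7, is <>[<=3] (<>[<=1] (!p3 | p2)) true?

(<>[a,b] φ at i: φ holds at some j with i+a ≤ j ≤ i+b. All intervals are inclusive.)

Holds

Check <>[<=1] (!p3 | p2) at each j in [7,10]:
  j=7: holds (witness at 7)
  j=8: fails (none in [8,9])
  j=9: holds (witness at 10)
  j=10: holds (witness at 10)
Found at j=7 → formula holds.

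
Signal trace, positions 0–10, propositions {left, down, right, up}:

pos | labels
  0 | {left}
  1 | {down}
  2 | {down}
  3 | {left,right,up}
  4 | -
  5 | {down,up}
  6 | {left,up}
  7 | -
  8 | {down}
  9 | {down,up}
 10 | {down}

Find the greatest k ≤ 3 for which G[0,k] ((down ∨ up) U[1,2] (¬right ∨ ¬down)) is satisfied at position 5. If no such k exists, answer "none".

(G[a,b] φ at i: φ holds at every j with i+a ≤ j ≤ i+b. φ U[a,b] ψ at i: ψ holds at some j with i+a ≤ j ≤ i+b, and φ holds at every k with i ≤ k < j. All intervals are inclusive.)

1

((down ∨ up) U[1,2] (¬right ∨ ¬down)) must hold from j=5 onward; find where it first fails.
  j=5: holds
  j=6: holds
  j=7: fails
Holds on [5,6], so largest k = 1.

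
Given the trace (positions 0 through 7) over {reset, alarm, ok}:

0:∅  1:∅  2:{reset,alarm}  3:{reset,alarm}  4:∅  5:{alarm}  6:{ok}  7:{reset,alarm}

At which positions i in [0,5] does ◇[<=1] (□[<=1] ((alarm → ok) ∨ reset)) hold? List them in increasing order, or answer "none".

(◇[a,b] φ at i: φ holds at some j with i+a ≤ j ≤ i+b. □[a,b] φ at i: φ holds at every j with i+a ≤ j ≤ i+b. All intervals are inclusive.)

0, 1, 2, 3, 5

Evaluate at each i in [0,5]:
  i=0: ✓ (witness j=0)
  i=1: ✓ (witness j=1)
  i=2: ✓ (witness j=2)
  i=3: ✓ (witness j=3)
  i=4: ✗ (none in [4,5])
  i=5: ✓ (witness j=6)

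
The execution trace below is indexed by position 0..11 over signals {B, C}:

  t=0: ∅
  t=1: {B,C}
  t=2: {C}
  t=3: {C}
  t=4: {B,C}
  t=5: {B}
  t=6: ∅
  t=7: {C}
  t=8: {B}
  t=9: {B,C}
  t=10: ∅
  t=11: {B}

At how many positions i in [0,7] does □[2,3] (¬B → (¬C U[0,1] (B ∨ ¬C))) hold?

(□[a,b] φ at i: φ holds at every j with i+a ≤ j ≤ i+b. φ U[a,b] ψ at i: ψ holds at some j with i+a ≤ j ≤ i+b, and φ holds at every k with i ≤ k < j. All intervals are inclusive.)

Evaluate at each i in [0,7]:
  i=0: ✗ (fails at j=2)
  i=1: ✗ (fails at j=3)
  i=2: ✓ (all of [4,5])
  i=3: ✓ (all of [5,6])
  i=4: ✗ (fails at j=7)
  i=5: ✗ (fails at j=7)
  i=6: ✓ (all of [8,9])
  i=7: ✓ (all of [9,10])
Positions where it holds: {2, 3, 6, 7} → 4.

4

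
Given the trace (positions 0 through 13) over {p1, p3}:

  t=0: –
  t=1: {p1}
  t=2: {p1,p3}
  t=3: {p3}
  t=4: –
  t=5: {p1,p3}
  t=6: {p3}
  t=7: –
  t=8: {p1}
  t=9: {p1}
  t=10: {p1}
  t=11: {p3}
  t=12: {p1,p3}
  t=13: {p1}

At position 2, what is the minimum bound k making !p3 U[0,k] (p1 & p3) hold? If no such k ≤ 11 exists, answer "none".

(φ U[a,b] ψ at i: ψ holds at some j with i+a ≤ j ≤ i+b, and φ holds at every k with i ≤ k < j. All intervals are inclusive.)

Need earliest j ≥ 2 with (p1 & p3), and !p3 at every k in [2,j-1].
  j=2: rhs holds (empty prefix). k = 0.

0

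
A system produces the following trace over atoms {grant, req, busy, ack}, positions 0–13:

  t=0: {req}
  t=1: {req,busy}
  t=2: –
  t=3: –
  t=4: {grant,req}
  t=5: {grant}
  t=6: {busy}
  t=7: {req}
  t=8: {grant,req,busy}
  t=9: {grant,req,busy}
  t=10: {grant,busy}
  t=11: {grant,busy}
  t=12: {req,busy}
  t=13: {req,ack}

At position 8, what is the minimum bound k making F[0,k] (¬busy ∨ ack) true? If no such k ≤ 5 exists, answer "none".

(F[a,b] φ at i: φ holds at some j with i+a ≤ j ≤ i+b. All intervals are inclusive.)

5

Scan j = 8,9,… for (¬busy ∨ ack):
  j=8: fails
  j=9: fails
  j=10: fails
  j=11: fails
  j=12: fails
  j=13: holds
First hit at j=13, so smallest k = 13-8 = 5.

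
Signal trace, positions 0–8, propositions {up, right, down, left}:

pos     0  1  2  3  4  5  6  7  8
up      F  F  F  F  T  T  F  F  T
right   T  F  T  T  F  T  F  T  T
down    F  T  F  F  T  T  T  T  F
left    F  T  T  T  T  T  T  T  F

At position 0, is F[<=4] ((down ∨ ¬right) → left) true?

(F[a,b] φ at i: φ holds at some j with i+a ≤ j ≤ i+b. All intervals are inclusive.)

Check ((down ∨ ¬right) → left) at each j in [0,4]:
  j=0: true
  j=1: true
  j=2: true
  j=3: true
  j=4: true
Found at j=0 → formula holds.

True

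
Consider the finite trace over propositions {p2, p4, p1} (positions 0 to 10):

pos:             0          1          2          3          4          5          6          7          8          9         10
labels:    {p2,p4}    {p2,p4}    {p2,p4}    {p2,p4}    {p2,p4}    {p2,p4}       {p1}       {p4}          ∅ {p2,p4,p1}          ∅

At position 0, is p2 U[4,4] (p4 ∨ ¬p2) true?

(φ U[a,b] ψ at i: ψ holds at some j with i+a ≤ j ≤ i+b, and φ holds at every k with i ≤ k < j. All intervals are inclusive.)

Yes

Need some j in [4,4] with (p4 ∨ ¬p2), and p2 at every k in [0,j-1].
  j=4: (p4 ∨ ¬p2) holds; p2 holds at every k in [0,3] → satisfied.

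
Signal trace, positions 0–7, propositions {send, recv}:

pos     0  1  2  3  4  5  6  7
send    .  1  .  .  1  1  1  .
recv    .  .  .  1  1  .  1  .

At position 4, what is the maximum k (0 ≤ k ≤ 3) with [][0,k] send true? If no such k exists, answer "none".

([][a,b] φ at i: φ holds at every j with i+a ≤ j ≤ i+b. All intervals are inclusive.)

2

send must hold from j=4 onward; find where it first fails.
  j=4: holds
  j=5: holds
  j=6: holds
  j=7: fails
Holds on [4,6], so largest k = 2.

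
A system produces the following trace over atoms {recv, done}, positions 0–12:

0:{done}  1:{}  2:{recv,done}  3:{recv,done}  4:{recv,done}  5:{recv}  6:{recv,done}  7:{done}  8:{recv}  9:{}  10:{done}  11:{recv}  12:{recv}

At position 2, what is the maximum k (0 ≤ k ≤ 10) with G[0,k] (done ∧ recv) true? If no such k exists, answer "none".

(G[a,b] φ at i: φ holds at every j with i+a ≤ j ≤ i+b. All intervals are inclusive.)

(done ∧ recv) must hold from j=2 onward; find where it first fails.
  j=2: holds
  j=3: holds
  j=4: holds
  j=5: fails
Holds on [2,4], so largest k = 2.

2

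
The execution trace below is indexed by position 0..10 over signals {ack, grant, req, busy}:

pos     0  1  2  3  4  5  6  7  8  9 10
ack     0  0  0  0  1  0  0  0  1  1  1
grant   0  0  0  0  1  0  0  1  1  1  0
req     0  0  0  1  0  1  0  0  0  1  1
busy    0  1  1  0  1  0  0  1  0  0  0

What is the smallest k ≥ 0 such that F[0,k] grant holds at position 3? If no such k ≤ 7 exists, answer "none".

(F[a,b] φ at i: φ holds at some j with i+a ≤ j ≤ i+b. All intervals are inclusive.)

Scan j = 3,4,… for grant:
  j=3: fails
  j=4: holds
First hit at j=4, so smallest k = 4-3 = 1.

1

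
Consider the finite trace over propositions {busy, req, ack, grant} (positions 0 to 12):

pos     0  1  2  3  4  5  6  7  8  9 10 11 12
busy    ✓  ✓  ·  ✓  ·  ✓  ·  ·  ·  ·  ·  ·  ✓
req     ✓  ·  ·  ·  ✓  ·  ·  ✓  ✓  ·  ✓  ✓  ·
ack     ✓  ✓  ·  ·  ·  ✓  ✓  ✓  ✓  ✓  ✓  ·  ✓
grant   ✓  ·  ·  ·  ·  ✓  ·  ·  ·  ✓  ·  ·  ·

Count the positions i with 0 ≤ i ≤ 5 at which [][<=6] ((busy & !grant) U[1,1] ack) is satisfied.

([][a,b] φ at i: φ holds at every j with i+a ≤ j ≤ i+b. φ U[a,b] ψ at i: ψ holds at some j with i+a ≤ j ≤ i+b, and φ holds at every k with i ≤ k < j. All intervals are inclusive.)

0

Evaluate at each i in [0,5]:
  i=0: ✗ (fails at j=0)
  i=1: ✗ (fails at j=1)
  i=2: ✗ (fails at j=2)
  i=3: ✗ (fails at j=3)
  i=4: ✗ (fails at j=4)
  i=5: ✗ (fails at j=5)
Positions where it holds: {} → 0.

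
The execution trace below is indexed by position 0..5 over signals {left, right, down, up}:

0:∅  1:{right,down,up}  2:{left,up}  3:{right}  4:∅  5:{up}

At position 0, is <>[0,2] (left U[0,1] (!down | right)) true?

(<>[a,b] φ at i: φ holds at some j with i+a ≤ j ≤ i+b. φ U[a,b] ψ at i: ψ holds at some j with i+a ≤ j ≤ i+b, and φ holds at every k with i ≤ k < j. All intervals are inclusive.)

Yes

Check (left U[0,1] (!down | right)) at each j in [0,2]:
  j=0: holds
  j=1: holds
  j=2: holds
Found at j=0 → formula holds.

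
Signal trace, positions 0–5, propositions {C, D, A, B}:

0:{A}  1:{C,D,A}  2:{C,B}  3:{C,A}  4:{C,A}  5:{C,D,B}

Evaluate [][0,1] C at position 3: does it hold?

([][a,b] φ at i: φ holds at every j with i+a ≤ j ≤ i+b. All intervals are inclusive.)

Check C at every j in [3,4]:
  j=3: true
  j=4: true
All positions satisfy it → formula holds.

Holds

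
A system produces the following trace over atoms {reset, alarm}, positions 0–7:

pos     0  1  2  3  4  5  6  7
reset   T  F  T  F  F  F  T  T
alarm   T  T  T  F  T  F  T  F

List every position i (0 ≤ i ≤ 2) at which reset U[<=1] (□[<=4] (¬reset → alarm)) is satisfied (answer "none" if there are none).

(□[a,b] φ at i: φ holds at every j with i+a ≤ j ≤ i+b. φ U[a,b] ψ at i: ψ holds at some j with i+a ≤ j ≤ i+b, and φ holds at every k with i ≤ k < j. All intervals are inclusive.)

none

Evaluate at each i in [0,2]:
  i=0: ✗ (no rhs in [0,1])
  i=1: ✗ (no rhs in [1,2])
  i=2: ✗ (no rhs in [2,3])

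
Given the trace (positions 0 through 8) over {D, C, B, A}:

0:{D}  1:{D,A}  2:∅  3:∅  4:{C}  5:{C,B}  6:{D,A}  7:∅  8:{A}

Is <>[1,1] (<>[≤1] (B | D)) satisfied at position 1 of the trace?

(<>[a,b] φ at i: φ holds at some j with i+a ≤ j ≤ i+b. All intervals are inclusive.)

Does not hold

Check <>[≤1] (B | D) at each j in [2,2]:
  j=2: fails (none in [2,3])
No position in the window satisfies it → formula fails.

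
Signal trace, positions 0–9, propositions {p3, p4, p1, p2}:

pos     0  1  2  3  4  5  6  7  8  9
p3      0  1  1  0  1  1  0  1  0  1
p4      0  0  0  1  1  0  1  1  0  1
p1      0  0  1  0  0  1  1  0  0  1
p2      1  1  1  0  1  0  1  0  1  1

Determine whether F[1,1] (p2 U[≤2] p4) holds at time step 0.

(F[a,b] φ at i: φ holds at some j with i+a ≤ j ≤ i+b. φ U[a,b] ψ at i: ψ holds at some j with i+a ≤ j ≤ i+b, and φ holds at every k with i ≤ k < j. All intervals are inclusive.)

True

Check (p2 U[≤2] p4) at each j in [1,1]:
  j=1: holds
Found at j=1 → formula holds.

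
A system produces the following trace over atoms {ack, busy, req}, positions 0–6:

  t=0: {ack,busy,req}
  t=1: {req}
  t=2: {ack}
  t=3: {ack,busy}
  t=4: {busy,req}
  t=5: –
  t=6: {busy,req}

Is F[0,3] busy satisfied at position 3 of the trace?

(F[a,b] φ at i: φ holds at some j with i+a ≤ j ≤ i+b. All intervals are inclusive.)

Check busy at each j in [3,6]:
  j=3: true
  j=4: true
  j=5: false
  j=6: true
Found at j=3 → formula holds.

Holds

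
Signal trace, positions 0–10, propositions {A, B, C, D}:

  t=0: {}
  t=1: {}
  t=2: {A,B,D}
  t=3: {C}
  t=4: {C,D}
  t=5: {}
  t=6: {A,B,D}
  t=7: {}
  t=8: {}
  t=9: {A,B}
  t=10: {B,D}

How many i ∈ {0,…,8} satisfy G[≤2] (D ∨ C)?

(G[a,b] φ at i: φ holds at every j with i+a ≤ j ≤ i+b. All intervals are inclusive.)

Evaluate at each i in [0,8]:
  i=0: ✗ (fails at j=0)
  i=1: ✗ (fails at j=1)
  i=2: ✓ (all of [2,4])
  i=3: ✗ (fails at j=5)
  i=4: ✗ (fails at j=5)
  i=5: ✗ (fails at j=5)
  i=6: ✗ (fails at j=7)
  i=7: ✗ (fails at j=7)
  i=8: ✗ (fails at j=8)
Positions where it holds: {2} → 1.

1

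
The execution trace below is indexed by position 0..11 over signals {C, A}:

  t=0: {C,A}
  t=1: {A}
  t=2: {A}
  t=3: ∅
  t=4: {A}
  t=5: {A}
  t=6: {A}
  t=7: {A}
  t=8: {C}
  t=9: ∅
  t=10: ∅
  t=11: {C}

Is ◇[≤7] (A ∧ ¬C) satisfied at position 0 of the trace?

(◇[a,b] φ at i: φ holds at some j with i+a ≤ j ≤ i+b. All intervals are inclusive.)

Yes

Check (A ∧ ¬C) at each j in [0,7]:
  j=0: false
  j=1: true
  j=2: true
  j=3: false
  j=4: true
  j=5: true
  j=6: true
  j=7: true
Found at j=1 → formula holds.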